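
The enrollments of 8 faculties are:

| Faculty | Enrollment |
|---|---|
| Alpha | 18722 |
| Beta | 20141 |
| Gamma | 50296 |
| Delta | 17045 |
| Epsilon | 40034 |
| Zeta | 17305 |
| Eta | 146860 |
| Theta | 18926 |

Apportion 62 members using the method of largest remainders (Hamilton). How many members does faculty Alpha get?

3

Total 329329; standard divisor 329329/62 ≈ 5311.758.
Standard quotas: Alpha 3.5246, Beta 3.7918, Gamma 9.4688, Delta 3.2089, Epsilon 7.5369, Zeta 3.2579, Eta 27.6481, Theta 3.5630.
Lower quotas: Alpha 3, Beta 3, Gamma 9, Delta 3, Epsilon 7, Zeta 3, Eta 27, Theta 3 (sum 58, leaving 4 seats).
Remainders in descending order: Beta 0.7918, Eta 0.6481, Theta 0.5630, Epsilon 0.5369, Alpha 0.5246, Gamma 0.4688, Zeta 0.2579, Delta 0.2089.
Largest remainders: Beta, Eta, Theta, Epsilon receive the extra seats.
Alpha receives 3.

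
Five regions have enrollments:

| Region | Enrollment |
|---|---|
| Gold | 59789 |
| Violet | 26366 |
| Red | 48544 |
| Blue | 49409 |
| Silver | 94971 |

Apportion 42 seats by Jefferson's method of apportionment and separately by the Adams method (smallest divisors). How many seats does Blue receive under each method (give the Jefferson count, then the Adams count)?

7 and 8

Jefferson: Gold 9, Violet 4, Red 7, Blue 7, Silver 15.
Adams: Gold 9, Violet 4, Red 7, Blue 8, Silver 14.
Blue gets 7 under Jefferson and 8 under Adams.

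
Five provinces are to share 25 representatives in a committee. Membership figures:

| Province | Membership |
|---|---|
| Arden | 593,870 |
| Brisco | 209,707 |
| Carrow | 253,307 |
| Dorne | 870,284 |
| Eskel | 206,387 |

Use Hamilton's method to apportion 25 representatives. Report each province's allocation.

Total 2133555; standard divisor 2133555/25 ≈ 85342.2.
Standard quotas: Arden 6.9587, Brisco 2.4572, Carrow 2.9681, Dorne 10.1976, Eskel 2.4183.
Lower quotas: Arden 6, Brisco 2, Carrow 2, Dorne 10, Eskel 2 (sum 22, leaving 3 seats).
Remainders in descending order: Carrow 0.9681, Arden 0.9587, Brisco 0.4572, Eskel 0.4183, Dorne 0.1976.
Largest remainders: Carrow, Arden, Brisco receive the extra seats.

Arden 7, Brisco 3, Carrow 3, Dorne 10, Eskel 2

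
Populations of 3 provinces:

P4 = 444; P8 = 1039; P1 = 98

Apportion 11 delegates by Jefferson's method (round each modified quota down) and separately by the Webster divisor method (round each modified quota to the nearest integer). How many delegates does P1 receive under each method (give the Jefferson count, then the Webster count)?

Jefferson: P4 3, P8 8, P1 0.
Webster: P4 3, P8 7, P1 1.
P1 gets 0 under Jefferson and 1 under Webster.

0 and 1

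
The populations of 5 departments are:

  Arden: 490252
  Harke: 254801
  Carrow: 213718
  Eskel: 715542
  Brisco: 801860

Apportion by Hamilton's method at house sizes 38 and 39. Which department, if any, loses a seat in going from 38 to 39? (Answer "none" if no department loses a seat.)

none

At 38 seats: Arden 8, Harke 4, Carrow 3, Eskel 11, Brisco 12.
At 39 seats: Arden 8, Harke 4, Carrow 3, Eskel 11, Brisco 13.
No department's allocation decreased.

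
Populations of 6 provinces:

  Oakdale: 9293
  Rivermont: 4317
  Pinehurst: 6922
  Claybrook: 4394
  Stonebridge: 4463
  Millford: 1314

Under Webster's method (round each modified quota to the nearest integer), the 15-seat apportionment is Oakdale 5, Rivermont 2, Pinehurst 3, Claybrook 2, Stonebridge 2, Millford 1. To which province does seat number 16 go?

Pinehurst

Priority for the next seat is population ÷ (current seats + 0.5).
Priorities: Oakdale 1689.636, Rivermont 1726.800, Pinehurst 1977.714, Claybrook 1757.600, Stonebridge 1785.200, Millford 876.000.
Highest priority: Pinehurst.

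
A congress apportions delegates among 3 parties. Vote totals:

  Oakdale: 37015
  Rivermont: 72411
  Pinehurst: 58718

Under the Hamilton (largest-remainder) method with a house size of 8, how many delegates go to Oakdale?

Total 168144; standard divisor 168144/8 = 21018.
Standard quotas: Oakdale 1.7611, Rivermont 3.4452, Pinehurst 2.7937.
Lower quotas: Oakdale 1, Rivermont 3, Pinehurst 2 (sum 6, leaving 2 seats).
Remainders in descending order: Pinehurst 0.7937, Oakdale 0.7611, Rivermont 0.4452.
Largest remainders: Pinehurst, Oakdale receive the extra seats.
Oakdale receives 2.

2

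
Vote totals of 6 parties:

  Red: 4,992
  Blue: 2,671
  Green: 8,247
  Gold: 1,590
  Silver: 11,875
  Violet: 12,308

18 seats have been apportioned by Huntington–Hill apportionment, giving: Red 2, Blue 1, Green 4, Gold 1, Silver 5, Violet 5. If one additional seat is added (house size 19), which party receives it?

Violet

Priority for the next seat is population ÷ (√(s·(s+1))).
Priorities: Red 2037.975, Blue 1888.682, Green 1844.085, Gold 1124.300, Silver 2168.068, Violet 2247.123.
Highest priority: Violet.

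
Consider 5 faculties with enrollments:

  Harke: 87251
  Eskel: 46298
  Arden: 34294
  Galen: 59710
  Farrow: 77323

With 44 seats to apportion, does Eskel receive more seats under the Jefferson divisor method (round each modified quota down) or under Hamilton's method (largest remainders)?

Jefferson: Harke 13, Eskel 6, Arden 5, Galen 9, Farrow 11.
Hamilton: Harke 12, Eskel 7, Arden 5, Galen 9, Farrow 11.
Eskel gets 6 under Jefferson and 7 under Hamilton.

Hamilton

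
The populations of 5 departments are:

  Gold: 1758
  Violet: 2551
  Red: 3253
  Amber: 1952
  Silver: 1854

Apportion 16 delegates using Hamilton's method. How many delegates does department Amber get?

Standard divisor: 11368 ÷ 16 ≈ 710.5.
Standard quotas: Gold 2.474, Violet 3.590, Red 4.578, Amber 2.747, Silver 2.609.
Lower quotas: Gold 2, Violet 3, Red 4, Amber 2, Silver 2 (sum 13, leaving 3 seats).
Remainders in descending order: Amber 0.747, Silver 0.609, Violet 0.590, Red 0.578, Gold 0.474.
Largest remainders: Amber, Silver, Violet receive the extra seats.
Amber receives 3.

3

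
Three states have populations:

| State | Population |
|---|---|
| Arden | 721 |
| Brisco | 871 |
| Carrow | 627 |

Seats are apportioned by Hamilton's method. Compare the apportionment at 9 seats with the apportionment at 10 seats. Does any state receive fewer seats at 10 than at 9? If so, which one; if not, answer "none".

none

At 9 seats: Arden 3, Brisco 3, Carrow 3.
At 10 seats: Arden 3, Brisco 4, Carrow 3.
No state's allocation decreased.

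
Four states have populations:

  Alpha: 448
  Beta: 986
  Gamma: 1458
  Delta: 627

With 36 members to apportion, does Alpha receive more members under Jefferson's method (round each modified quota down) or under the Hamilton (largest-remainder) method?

Hamilton

Jefferson: Alpha 4, Beta 10, Gamma 16, Delta 6.
Hamilton: Alpha 5, Beta 10, Gamma 15, Delta 6.
Alpha gets 4 under Jefferson and 5 under Hamilton.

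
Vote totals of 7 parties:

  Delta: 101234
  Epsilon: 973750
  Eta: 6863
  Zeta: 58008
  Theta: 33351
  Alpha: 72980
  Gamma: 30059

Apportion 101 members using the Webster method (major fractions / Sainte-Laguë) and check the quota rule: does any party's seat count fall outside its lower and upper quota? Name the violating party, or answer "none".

Epsilon

Standard quotas: Delta 8.011, Epsilon 77.061, Eta 0.543, Zeta 4.591, Theta 2.639, Alpha 5.776, Gamma 2.379.
Webster allocation: Delta 8, Epsilon 76, Eta 1, Zeta 5, Theta 3, Alpha 6, Gamma 2.
Epsilon has quota 77.061 (lower 77, upper 78) but receives 76 — outside the quota interval.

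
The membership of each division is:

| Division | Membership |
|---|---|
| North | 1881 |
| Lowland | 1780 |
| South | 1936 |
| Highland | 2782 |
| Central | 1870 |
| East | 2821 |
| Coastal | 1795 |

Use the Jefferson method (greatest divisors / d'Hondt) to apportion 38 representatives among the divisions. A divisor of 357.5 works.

North: 5, Lowland: 4, South: 5, Highland: 7, Central: 5, East: 7, Coastal: 5

With modified divisor 357.5: modified quotas North 5.262, Lowland 4.979, South 5.415, Highland 7.782, Central 5.231, East 7.891, Coastal 5.021.
Rounding down: North 5, Lowland 4, South 5, Highland 7, Central 5, East 7, Coastal 5 (total 38).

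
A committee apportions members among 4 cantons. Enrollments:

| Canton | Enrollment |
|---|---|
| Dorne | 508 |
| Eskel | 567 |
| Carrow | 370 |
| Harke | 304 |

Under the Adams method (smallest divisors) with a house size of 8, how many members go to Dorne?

Standard divisor 1749/8 ≈ 218.625; standard quotas: Dorne 2.324, Eskel 2.593, Carrow 1.692, Harke 1.391.
Rounding up gives 3, 3, 2, 2 = 10 seats, so the divisor must be adjusted.
With modified divisor 290: modified quotas Dorne 1.752, Eskel 1.955, Carrow 1.276, Harke 1.048.
Rounding up: Dorne 2, Eskel 2, Carrow 2, Harke 2 (total 8).
Dorne receives 2.

2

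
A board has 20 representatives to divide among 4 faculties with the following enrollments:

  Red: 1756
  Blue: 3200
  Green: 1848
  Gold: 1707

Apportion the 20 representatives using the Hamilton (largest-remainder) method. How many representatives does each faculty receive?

The standard divisor is 8511/20 ≈ 425.55.
Standard quotas: Red 4.126, Blue 7.520, Green 4.343, Gold 4.011.
Lower quotas: Red 4, Blue 7, Green 4, Gold 4 (sum 19, leaving 1 seat).
Remainders in descending order: Blue 0.520, Green 0.343, Red 0.126, Gold 0.011.
The surplus seat goes to Blue.

Red=4, Blue=8, Green=4, Gold=4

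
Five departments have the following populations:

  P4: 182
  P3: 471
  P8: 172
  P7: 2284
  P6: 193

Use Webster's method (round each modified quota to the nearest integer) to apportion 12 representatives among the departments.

P4: 1; P3: 2; P8: 1; P7: 7; P6: 1

Standard divisor 3302/12 ≈ 275.167; standard quotas: P4 0.661, P3 1.712, P8 0.625, P7 8.300, P6 0.701.
Rounding to the nearest integer gives 1, 2, 1, 8, 1 = 13 seats, so the divisor must be adjusted.
With modified divisor 309: modified quotas P4 0.589, P3 1.524, P8 0.557, P7 7.392, P6 0.625.
Rounding to the nearest integer: P4 1, P3 2, P8 1, P7 7, P6 1 (total 12).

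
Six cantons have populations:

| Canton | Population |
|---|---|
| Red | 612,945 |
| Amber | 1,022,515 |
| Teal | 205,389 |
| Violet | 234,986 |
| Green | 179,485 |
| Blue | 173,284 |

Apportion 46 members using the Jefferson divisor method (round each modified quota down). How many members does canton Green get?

3

Standard divisor 2428604/46 ≈ 52795.739; standard quotas: Red 11.610, Amber 19.367, Teal 3.890, Violet 4.451, Green 3.400, Blue 3.282.
Rounding down gives 11, 19, 3, 4, 3, 3 = 43 seats, so the divisor must be adjusted.
With modified divisor 49900: modified quotas Red 12.283, Amber 20.491, Teal 4.116, Violet 4.709, Green 3.597, Blue 3.473.
Rounding down: Red 12, Amber 20, Teal 4, Violet 4, Green 3, Blue 3 (total 46).
Green receives 3.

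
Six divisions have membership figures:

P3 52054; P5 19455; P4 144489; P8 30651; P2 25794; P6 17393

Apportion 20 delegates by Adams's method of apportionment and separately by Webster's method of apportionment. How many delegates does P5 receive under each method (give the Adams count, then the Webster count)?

Adams: P3 3, P5 2, P4 9, P8 2, P2 2, P6 2.
Webster: P3 4, P5 1, P4 10, P8 2, P2 2, P6 1.
P5 gets 2 under Adams and 1 under Webster.

2 and 1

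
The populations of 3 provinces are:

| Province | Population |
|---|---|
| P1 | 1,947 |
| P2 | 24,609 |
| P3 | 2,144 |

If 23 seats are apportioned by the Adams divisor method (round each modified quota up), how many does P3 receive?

2

Standard divisor 28700/23 ≈ 1247.826; standard quotas: P1 1.560, P2 19.721, P3 1.718.
Rounding up gives 2, 20, 2 = 24 seats, so the divisor must be adjusted.
With modified divisor 1300: modified quotas P1 1.498, P2 18.930, P3 1.649.
Rounding up: P1 2, P2 19, P3 2 (total 23).
P3 receives 2.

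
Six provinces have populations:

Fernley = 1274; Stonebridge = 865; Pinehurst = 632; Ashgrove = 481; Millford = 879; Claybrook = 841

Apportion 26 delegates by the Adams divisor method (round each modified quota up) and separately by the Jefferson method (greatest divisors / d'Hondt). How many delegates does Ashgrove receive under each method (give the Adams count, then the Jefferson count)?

3 and 2

Adams: Fernley 6, Stonebridge 5, Pinehurst 3, Ashgrove 3, Millford 5, Claybrook 4.
Jefferson: Fernley 7, Stonebridge 5, Pinehurst 3, Ashgrove 2, Millford 5, Claybrook 4.
Ashgrove gets 3 under Adams and 2 under Jefferson.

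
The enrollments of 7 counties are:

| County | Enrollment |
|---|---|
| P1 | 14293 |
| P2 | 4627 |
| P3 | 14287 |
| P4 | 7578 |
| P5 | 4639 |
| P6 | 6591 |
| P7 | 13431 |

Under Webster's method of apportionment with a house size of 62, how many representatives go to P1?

Standard divisor 65446/62 ≈ 1055.581; standard quotas: P1 13.540, P2 4.383, P3 13.535, P4 7.179, P5 4.395, P6 6.244, P7 12.724.
Rounding to the nearest integer gives P1 14, P2 4, P3 14, P4 7, P5 4, P6 6, P7 13 — total 62, matching the house size, so no adjustment is needed.
P1 receives 14.

14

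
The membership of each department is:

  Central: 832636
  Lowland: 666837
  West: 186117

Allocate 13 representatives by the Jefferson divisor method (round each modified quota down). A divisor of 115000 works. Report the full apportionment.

With modified divisor 115000: modified quotas Central 7.240, Lowland 5.799, West 1.618.
Rounding down: Central 7, Lowland 5, West 1 (total 13).

Central 7, Lowland 5, West 1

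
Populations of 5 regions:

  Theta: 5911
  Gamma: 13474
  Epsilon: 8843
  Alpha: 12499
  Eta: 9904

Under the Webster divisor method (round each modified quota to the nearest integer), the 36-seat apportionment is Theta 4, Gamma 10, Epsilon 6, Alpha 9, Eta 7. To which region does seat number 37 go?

Epsilon

Priority for the next seat is population ÷ (current seats + 0.5).
Priorities: Theta 1313.556, Gamma 1283.238, Epsilon 1360.462, Alpha 1315.684, Eta 1320.533.
Highest priority: Epsilon.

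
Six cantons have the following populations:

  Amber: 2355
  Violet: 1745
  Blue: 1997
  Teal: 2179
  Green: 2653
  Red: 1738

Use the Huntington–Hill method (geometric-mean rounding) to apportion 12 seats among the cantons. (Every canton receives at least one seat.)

With divisor 1156: modified quotas Amber 2.037, Violet 1.510, Blue 1.728, Teal 1.885, Green 2.295, Red 1.503.
Geometric-mean thresholds: Amber √(2·3)=2.449, Violet √(1·2)=1.414, Blue √(1·2)=1.414, Teal √(1·2)=1.414, Green √(2·3)=2.449, Red √(1·2)=1.414.
Each quota rounded against its threshold gives Amber 2, Violet 2, Blue 2, Teal 2, Green 2, Red 2 (total 12).

Amber 2; Violet 2; Blue 2; Teal 2; Green 2; Red 2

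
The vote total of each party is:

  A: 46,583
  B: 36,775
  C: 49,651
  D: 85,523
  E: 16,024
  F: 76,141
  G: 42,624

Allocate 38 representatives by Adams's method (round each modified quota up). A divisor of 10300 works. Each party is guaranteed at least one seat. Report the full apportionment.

With modified divisor 10300: modified quotas A 4.523, B 3.570, C 4.820, D 8.303, E 1.556, F 7.392, G 4.138.
Rounding up: A 5, B 4, C 5, D 9, E 2, F 8, G 5 (total 38).

A: 5, B: 4, C: 5, D: 9, E: 2, F: 8, G: 5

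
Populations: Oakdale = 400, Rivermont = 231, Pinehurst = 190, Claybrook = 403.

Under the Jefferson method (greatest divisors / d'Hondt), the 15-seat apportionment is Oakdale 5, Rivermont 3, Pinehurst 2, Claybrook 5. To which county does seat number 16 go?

Priority for the next seat is population ÷ (current seats + 1).
Priorities: Oakdale 66.667, Rivermont 57.750, Pinehurst 63.333, Claybrook 67.167.
Highest priority: Claybrook.

Claybrook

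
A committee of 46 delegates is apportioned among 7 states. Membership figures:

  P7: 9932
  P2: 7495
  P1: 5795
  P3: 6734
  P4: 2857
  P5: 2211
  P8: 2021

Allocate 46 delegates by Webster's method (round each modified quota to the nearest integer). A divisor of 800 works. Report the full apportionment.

P7 12; P2 9; P1 7; P3 8; P4 4; P5 3; P8 3

With modified divisor 800: modified quotas P7 12.415, P2 9.369, P1 7.244, P3 8.418, P4 3.571, P5 2.764, P8 2.526.
Rounding to the nearest integer: P7 12, P2 9, P1 7, P3 8, P4 4, P5 3, P8 3 (total 46).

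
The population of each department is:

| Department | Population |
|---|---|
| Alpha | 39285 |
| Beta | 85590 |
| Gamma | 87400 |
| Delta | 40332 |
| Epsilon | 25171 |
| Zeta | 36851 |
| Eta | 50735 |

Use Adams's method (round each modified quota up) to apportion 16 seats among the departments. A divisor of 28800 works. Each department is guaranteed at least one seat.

Alpha 2, Beta 3, Gamma 4, Delta 2, Epsilon 1, Zeta 2, Eta 2

With modified divisor 28800: modified quotas Alpha 1.364, Beta 2.972, Gamma 3.035, Delta 1.400, Epsilon 0.874, Zeta 1.280, Eta 1.762.
Rounding up: Alpha 2, Beta 3, Gamma 4, Delta 2, Epsilon 1, Zeta 2, Eta 2 (total 16).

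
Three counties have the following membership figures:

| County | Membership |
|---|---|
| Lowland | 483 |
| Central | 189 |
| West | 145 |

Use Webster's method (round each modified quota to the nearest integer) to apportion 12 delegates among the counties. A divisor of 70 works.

With modified divisor 70: modified quotas Lowland 6.900, Central 2.700, West 2.071.
Rounding to the nearest integer: Lowland 7, Central 3, West 2 (total 12).

Lowland: 7, Central: 3, West: 2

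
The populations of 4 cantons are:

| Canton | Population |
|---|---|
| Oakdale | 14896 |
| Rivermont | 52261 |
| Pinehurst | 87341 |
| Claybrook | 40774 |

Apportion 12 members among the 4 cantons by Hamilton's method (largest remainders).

The standard divisor is 195272/12 ≈ 16272.667.
Standard quotas: Oakdale 0.9154, Rivermont 3.2116, Pinehurst 5.3673, Claybrook 2.5057.
Lower quotas: Oakdale 0, Rivermont 3, Pinehurst 5, Claybrook 2 (sum 10, leaving 2 seats).
Remainders in descending order: Oakdale 0.9154, Claybrook 0.5057, Pinehurst 0.3673, Rivermont 0.2116.
The surplus seats go to Oakdale, Claybrook.

Oakdale 1; Rivermont 3; Pinehurst 5; Claybrook 3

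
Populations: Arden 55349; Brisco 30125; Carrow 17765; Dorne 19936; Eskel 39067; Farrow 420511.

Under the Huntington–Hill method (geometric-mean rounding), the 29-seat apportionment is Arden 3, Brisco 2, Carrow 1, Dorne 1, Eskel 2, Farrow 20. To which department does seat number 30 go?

Priority for the next seat is population ÷ (√(s·(s+1))).
Priorities: Arden 15977.880, Brisco 12298.480, Carrow 12561.752, Dorne 14096.881, Eskel 15949.036, Farrow 20518.836.
Highest priority: Farrow.

Farrow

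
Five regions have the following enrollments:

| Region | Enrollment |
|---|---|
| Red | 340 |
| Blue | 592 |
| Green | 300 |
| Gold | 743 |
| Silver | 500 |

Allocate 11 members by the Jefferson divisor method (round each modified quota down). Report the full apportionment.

Standard divisor 2475/11 ≈ 225; standard quotas: Red 1.511, Blue 2.631, Green 1.333, Gold 3.302, Silver 2.222.
Rounding down gives 1, 2, 1, 3, 2 = 9 seats, so the divisor must be adjusted.
With modified divisor 180: modified quotas Red 1.889, Blue 3.289, Green 1.667, Gold 4.128, Silver 2.778.
Rounding down: Red 1, Blue 3, Green 1, Gold 4, Silver 2 (total 11).

Red 1; Blue 3; Green 1; Gold 4; Silver 2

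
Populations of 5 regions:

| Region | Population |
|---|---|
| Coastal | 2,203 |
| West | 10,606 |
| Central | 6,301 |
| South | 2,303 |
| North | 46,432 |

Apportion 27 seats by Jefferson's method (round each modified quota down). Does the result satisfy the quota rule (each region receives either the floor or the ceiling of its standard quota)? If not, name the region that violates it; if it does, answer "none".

Standard quotas: Coastal 0.877, West 4.221, Central 2.508, South 0.917, North 18.478.
Jefferson allocation: Coastal 0, West 4, Central 2, South 1, North 20.
North has quota 18.478 (lower 18, upper 19) but receives 20 — outside the quota interval.

North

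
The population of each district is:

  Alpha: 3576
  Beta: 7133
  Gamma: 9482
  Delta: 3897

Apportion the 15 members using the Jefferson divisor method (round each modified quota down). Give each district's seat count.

Alpha 2, Beta 5, Gamma 6, Delta 2

Standard divisor 24088/15 ≈ 1605.867; standard quotas: Alpha 2.227, Beta 4.442, Gamma 5.905, Delta 2.427.
Rounding down gives 2, 4, 5, 2 = 13 seats, so the divisor must be adjusted.
With modified divisor 1400: modified quotas Alpha 2.554, Beta 5.095, Gamma 6.773, Delta 2.784.
Rounding down: Alpha 2, Beta 5, Gamma 6, Delta 2 (total 15).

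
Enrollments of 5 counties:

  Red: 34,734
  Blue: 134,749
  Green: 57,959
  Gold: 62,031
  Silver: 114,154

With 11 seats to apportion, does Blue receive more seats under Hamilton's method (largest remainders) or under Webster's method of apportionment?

Hamilton: Red 1, Blue 4, Green 1, Gold 2, Silver 3.
Webster: Red 1, Blue 3, Green 2, Gold 2, Silver 3.
Blue gets 4 under Hamilton and 3 under Webster.

Hamilton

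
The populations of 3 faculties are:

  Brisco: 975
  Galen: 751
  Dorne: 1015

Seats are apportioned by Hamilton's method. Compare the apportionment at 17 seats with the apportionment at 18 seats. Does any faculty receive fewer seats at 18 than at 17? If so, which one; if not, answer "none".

At 17 seats: Brisco 6, Galen 5, Dorne 6.
At 18 seats: Brisco 6, Galen 5, Dorne 7.
No faculty's allocation decreased.

none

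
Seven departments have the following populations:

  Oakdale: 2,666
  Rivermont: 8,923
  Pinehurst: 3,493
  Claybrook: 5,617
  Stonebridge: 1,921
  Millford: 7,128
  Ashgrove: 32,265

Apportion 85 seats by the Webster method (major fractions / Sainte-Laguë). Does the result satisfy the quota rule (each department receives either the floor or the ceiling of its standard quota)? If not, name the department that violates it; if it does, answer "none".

Standard quotas: Oakdale 3.654, Rivermont 12.231, Pinehurst 4.788, Claybrook 7.699, Stonebridge 2.633, Millford 9.770, Ashgrove 44.225.
Webster allocation: Oakdale 4, Rivermont 12, Pinehurst 5, Claybrook 8, Stonebridge 3, Millford 10, Ashgrove 43.
Ashgrove has quota 44.225 (lower 44, upper 45) but receives 43 — outside the quota interval.

Ashgrove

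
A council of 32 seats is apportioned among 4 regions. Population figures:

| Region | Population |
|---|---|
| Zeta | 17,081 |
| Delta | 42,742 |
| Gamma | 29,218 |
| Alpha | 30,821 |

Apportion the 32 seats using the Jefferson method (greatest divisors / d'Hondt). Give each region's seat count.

Zeta=4, Delta=12, Gamma=8, Alpha=8

Standard divisor 119862/32 ≈ 3745.688; standard quotas: Zeta 4.560, Delta 11.411, Gamma 7.800, Alpha 8.228.
Rounding down gives 4, 11, 7, 8 = 30 seats, so the divisor must be adjusted.
With modified divisor 3500: modified quotas Zeta 4.880, Delta 12.212, Gamma 8.348, Alpha 8.806.
Rounding down: Zeta 4, Delta 12, Gamma 8, Alpha 8 (total 32).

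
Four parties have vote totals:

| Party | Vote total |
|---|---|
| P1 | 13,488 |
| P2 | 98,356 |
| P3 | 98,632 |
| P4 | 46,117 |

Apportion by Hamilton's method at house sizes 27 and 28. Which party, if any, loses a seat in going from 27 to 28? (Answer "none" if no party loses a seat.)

P1

At 27 seats: P1 2, P2 10, P3 10, P4 5.
At 28 seats: P1 1, P2 11, P3 11, P4 5.
P1 drops from 2 to 1.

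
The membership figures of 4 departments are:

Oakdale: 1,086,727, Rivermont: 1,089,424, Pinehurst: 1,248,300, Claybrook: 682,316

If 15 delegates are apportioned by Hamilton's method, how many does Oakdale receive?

4

Total 4106767; standard divisor 4106767/15 ≈ 273784.467.
Standard quotas: Oakdale 3.9693, Rivermont 3.9791, Pinehurst 4.5594, Claybrook 2.4922.
Lower quotas: Oakdale 3, Rivermont 3, Pinehurst 4, Claybrook 2 (sum 12, leaving 3 seats).
Remainders in descending order: Rivermont 0.9791, Oakdale 0.9693, Pinehurst 0.5594, Claybrook 0.4922.
Largest remainders: Rivermont, Oakdale, Pinehurst receive the extra seats.
Oakdale receives 4.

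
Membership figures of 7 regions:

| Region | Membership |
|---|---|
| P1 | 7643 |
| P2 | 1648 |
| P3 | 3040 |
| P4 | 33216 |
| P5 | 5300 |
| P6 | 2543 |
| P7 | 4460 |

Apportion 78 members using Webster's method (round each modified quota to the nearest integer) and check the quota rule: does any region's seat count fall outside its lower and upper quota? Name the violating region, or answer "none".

P4

Standard quotas: P1 10.305, P2 2.222, P3 4.099, P4 44.786, P5 7.146, P6 3.429, P7 6.013.
Webster allocation: P1 10, P2 2, P3 4, P4 46, P5 7, P6 3, P7 6.
P4 has quota 44.786 (lower 44, upper 45) but receives 46 — outside the quota interval.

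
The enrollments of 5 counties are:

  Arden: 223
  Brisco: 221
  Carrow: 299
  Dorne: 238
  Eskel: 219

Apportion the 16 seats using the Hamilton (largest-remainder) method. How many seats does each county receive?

Total 1200; standard divisor 1200/16 = 75.
Standard quotas: Arden 2.973, Brisco 2.947, Carrow 3.987, Dorne 3.173, Eskel 2.920.
Lower quotas: Arden 2, Brisco 2, Carrow 3, Dorne 3, Eskel 2 (sum 12, leaving 4 seats).
Remainders in descending order: Carrow 0.987, Arden 0.973, Brisco 0.947, Eskel 0.920, Dorne 0.173.
Largest remainders: Carrow, Arden, Brisco, Eskel receive the extra seats.

Arden=3, Brisco=3, Carrow=4, Dorne=3, Eskel=3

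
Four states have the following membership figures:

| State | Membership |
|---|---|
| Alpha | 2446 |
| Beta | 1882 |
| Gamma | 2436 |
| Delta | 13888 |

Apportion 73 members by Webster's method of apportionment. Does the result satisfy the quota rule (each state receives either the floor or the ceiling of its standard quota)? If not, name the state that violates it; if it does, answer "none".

Delta

Standard quotas: Alpha 8.646, Beta 6.652, Gamma 8.611, Delta 49.091.
Webster allocation: Alpha 9, Beta 7, Gamma 9, Delta 48.
Delta has quota 49.091 (lower 49, upper 50) but receives 48 — outside the quota interval.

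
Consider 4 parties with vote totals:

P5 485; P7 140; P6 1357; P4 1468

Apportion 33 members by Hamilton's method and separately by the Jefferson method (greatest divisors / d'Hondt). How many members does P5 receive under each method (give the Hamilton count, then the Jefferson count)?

Hamilton: P5 5, P7 1, P6 13, P4 14.
Jefferson: P5 4, P7 1, P6 13, P4 15.
P5 gets 5 under Hamilton and 4 under Jefferson.

5 and 4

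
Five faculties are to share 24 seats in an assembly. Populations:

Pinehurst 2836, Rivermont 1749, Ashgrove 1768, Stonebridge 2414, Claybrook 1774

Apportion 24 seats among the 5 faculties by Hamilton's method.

Total 10541; standard divisor 10541/24 ≈ 439.208.
Standard quotas: Pinehurst 6.457, Rivermont 3.982, Ashgrove 4.025, Stonebridge 5.496, Claybrook 4.039.
Lower quotas: Pinehurst 6, Rivermont 3, Ashgrove 4, Stonebridge 5, Claybrook 4 (sum 22, leaving 2 seats).
Remainders in descending order: Rivermont 0.982, Stonebridge 0.496, Pinehurst 0.457, Claybrook 0.039, Ashgrove 0.025.
The surplus seats go to Rivermont, Stonebridge.

Pinehurst 6, Rivermont 4, Ashgrove 4, Stonebridge 6, Claybrook 4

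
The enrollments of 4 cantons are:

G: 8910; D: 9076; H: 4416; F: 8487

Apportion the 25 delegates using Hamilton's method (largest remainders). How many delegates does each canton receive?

G: 7, D: 7, H: 4, F: 7

Total 30889; standard divisor 30889/25 ≈ 1235.56.
Standard quotas: G 7.2113, D 7.3457, H 3.5741, F 6.8690.
Lower quotas: G 7, D 7, H 3, F 6 (sum 23, leaving 2 seats).
Remainders in descending order: F 0.8690, H 0.5741, D 0.3457, G 0.2113.
Largest remainders: F, H receive the extra seats.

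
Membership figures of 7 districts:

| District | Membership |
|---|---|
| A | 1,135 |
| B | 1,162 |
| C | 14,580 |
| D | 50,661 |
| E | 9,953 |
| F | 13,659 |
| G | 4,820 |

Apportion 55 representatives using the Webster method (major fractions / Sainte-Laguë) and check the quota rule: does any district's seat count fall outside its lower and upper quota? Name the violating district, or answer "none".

Standard quotas: A 0.650, B 0.666, C 8.356, D 29.034, E 5.704, F 7.828, G 2.762.
Webster allocation: A 1, B 1, C 8, D 28, E 6, F 8, G 3.
D has quota 29.034 (lower 29, upper 30) but receives 28 — outside the quota interval.

D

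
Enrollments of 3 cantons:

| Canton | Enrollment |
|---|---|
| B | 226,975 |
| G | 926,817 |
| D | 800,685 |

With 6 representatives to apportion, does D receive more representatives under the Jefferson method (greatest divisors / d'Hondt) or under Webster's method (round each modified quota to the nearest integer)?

Jefferson

Jefferson: B 0, G 3, D 3.
Webster: B 1, G 3, D 2.
D gets 3 under Jefferson and 2 under Webster.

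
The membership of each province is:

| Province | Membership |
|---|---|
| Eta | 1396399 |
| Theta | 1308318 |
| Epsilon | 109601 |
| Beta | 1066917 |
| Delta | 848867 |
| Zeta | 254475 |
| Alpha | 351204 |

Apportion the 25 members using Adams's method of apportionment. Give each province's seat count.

Eta=6, Theta=6, Epsilon=1, Beta=5, Delta=4, Zeta=1, Alpha=2

Standard divisor 5335781/25 ≈ 213431.24; standard quotas: Eta 6.543, Theta 6.130, Epsilon 0.514, Beta 4.999, Delta 3.977, Zeta 1.192, Alpha 1.646.
Rounding up gives 7, 7, 1, 5, 4, 2, 2 = 28 seats, so the divisor must be adjusted.
With modified divisor 260226: modified quotas Eta 5.366, Theta 5.028, Epsilon 0.421, Beta 4.100, Delta 3.262, Zeta 0.978, Alpha 1.350.
Rounding up: Eta 6, Theta 6, Epsilon 1, Beta 5, Delta 4, Zeta 1, Alpha 2 (total 25).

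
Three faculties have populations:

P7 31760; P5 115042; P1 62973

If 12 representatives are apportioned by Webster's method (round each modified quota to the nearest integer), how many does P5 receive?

6

Standard divisor 209775/12 ≈ 17481.25; standard quotas: P7 1.817, P5 6.581, P1 3.602.
Rounding to the nearest integer gives 2, 7, 4 = 13 seats, so the divisor must be adjusted.
With modified divisor 17800: modified quotas P7 1.784, P5 6.463, P1 3.538.
Rounding to the nearest integer: P7 2, P5 6, P1 4 (total 12).
P5 receives 6.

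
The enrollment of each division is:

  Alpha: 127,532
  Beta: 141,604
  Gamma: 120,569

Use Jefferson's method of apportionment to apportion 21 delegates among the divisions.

Standard divisor 389705/21 ≈ 18557.381; standard quotas: Alpha 6.872, Beta 7.631, Gamma 6.497.
Rounding down gives 6, 7, 6 = 19 seats, so the divisor must be adjusted.
With modified divisor 17500: modified quotas Alpha 7.288, Beta 8.092, Gamma 6.890.
Rounding down: Alpha 7, Beta 8, Gamma 6 (total 21).

Alpha: 7, Beta: 8, Gamma: 6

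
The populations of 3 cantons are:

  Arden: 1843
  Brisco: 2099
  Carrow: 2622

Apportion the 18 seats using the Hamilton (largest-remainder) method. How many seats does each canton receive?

Total 6564; standard divisor 6564/18 ≈ 364.667.
Standard quotas: Arden 5.054, Brisco 5.756, Carrow 7.190.
Lower quotas: Arden 5, Brisco 5, Carrow 7 (sum 17, leaving 1 seat).
Remainders in descending order: Brisco 0.756, Carrow 0.190, Arden 0.054.
Largest remainder: Brisco receives the extra seat.

Arden: 5, Brisco: 6, Carrow: 7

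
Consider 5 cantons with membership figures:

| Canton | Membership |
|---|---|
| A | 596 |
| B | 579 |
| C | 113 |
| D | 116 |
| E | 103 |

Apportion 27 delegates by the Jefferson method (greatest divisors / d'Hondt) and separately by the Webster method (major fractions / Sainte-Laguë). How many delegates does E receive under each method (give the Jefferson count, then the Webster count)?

Jefferson: A 11, B 11, C 2, D 2, E 1.
Webster: A 11, B 10, C 2, D 2, E 2.
E gets 1 under Jefferson and 2 under Webster.

1 and 2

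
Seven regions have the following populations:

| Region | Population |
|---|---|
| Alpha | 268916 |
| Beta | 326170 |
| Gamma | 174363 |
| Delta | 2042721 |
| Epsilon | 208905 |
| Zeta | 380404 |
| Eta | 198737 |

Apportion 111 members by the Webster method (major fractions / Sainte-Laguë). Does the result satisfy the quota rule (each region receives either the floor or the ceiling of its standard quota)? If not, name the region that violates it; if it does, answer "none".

Standard quotas: Alpha 8.291, Beta 10.056, Gamma 5.376, Delta 62.980, Epsilon 6.441, Zeta 11.728, Eta 6.127.
Webster allocation: Alpha 8, Beta 10, Gamma 5, Delta 64, Epsilon 6, Zeta 12, Eta 6.
Delta has quota 62.980 (lower 62, upper 63) but receives 64 — outside the quota interval.

Delta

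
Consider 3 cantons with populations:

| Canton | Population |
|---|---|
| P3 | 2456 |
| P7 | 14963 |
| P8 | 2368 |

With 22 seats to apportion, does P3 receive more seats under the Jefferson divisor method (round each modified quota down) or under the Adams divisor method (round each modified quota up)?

Adams

Jefferson: P3 2, P7 18, P8 2.
Adams: P3 3, P7 16, P8 3.
P3 gets 2 under Jefferson and 3 under Adams.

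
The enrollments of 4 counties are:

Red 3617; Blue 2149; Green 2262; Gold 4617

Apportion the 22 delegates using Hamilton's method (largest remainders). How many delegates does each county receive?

The standard divisor is 12645/22 ≈ 574.773.
Standard quotas: Red 6.293, Blue 3.739, Green 3.935, Gold 8.033.
Lower quotas: Red 6, Blue 3, Green 3, Gold 8 (sum 20, leaving 2 seats).
Remainders in descending order: Green 0.935, Blue 0.739, Red 0.293, Gold 0.033.
Largest remainders: Green, Blue receive the extra seats.

Red 6; Blue 4; Green 4; Gold 8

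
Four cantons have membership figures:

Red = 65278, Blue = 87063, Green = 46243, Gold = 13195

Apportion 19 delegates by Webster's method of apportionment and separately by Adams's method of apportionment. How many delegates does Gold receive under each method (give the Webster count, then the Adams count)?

Webster: Red 6, Blue 8, Green 4, Gold 1.
Adams: Red 6, Blue 7, Green 4, Gold 2.
Gold gets 1 under Webster and 2 under Adams.

1 and 2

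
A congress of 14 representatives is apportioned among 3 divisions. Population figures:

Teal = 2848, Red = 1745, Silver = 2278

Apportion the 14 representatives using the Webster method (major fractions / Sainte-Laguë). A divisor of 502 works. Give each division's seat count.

With modified divisor 502: modified quotas Teal 5.673, Red 3.476, Silver 4.538.
Rounding to the nearest integer: Teal 6, Red 3, Silver 5 (total 14).

Teal: 6, Red: 3, Silver: 5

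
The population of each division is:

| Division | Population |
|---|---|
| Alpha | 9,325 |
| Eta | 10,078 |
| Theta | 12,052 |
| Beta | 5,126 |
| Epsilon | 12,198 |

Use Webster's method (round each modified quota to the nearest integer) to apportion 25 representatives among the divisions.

Standard divisor 48779/25 ≈ 1951.16; standard quotas: Alpha 4.779, Eta 5.165, Theta 6.177, Beta 2.627, Epsilon 6.252.
Rounding to the nearest integer gives Alpha 5, Eta 5, Theta 6, Beta 3, Epsilon 6 — total 25, matching the house size, so no adjustment is needed.

Alpha: 5, Eta: 5, Theta: 6, Beta: 3, Epsilon: 6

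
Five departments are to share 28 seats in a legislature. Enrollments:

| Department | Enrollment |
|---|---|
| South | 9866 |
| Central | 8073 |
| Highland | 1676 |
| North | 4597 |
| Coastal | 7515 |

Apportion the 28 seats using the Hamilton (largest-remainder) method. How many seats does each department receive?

South 9, Central 7, Highland 1, North 4, Coastal 7

The standard divisor is 31727/28 ≈ 1133.107.
Standard quotas: South 8.7070, Central 7.1247, Highland 1.4791, North 4.0570, Coastal 6.6322.
Lower quotas: South 8, Central 7, Highland 1, North 4, Coastal 6 (sum 26, leaving 2 seats).
Remainders in descending order: South 0.7070, Coastal 0.6322, Highland 0.4791, Central 0.1247, North 0.0570.
The surplus seats go to South, Coastal.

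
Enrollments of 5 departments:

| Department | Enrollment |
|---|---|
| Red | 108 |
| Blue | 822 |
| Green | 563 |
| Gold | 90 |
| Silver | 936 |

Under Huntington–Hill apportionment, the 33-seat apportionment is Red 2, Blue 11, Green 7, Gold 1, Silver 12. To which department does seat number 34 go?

Priority for the next seat is population ÷ (√(s·(s+1))).
Priorities: Red 44.091, Blue 71.546, Green 75.234, Gold 63.640, Silver 74.940.
Highest priority: Green.

Green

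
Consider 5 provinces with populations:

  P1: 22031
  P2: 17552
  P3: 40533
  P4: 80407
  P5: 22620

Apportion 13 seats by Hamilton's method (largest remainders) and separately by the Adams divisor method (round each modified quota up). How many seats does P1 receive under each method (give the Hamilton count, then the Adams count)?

Hamilton: P1 1, P2 1, P3 3, P4 6, P5 2.
Adams: P1 2, P2 1, P3 3, P4 5, P5 2.
P1 gets 1 under Hamilton and 2 under Adams.

1 and 2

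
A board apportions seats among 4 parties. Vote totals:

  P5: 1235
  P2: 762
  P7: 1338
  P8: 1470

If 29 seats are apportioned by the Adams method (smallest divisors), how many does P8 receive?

Standard divisor 4805/29 ≈ 165.69; standard quotas: P5 7.454, P2 4.599, P7 8.075, P8 8.872.
Rounding up gives 8, 5, 9, 9 = 31 seats, so the divisor must be adjusted.
With modified divisor 180: modified quotas P5 6.861, P2 4.233, P7 7.433, P8 8.167.
Rounding up: P5 7, P2 5, P7 8, P8 9 (total 29).
P8 receives 9.

9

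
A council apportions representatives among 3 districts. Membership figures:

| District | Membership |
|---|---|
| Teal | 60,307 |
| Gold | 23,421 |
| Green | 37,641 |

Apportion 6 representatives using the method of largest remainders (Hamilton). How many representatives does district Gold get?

The standard divisor is 121369/6 ≈ 20228.167.
Standard quotas: Teal 2.9813, Gold 1.1578, Green 1.8608.
Lower quotas: Teal 2, Gold 1, Green 1 (sum 4, leaving 2 seats).
Remainders in descending order: Teal 0.9813, Green 0.8608, Gold 0.1578.
Largest remainders: Teal, Green receive the extra seats.
Gold receives 1.

1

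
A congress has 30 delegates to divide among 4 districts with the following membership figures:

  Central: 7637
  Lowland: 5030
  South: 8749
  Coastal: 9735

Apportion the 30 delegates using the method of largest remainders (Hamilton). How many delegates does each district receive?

Central=7, Lowland=5, South=9, Coastal=9

The standard divisor is 31151/30 ≈ 1038.367.
Standard quotas: Central 7.3548, Lowland 4.8441, South 8.4257, Coastal 9.3753.
Lower quotas: Central 7, Lowland 4, South 8, Coastal 9 (sum 28, leaving 2 seats).
Remainders in descending order: Lowland 0.8441, South 0.4257, Coastal 0.3753, Central 0.3548.
The surplus seats go to Lowland, South.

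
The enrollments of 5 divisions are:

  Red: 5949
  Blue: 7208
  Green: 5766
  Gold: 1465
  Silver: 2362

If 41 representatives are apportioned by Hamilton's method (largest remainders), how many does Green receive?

Standard divisor: 22750 ÷ 41 ≈ 554.878.
Standard quotas: Red 10.7213, Blue 12.9902, Green 10.3915, Gold 2.6402, Silver 4.2568.
Lower quotas: Red 10, Blue 12, Green 10, Gold 2, Silver 4 (sum 38, leaving 3 seats).
Remainders in descending order: Blue 0.9902, Red 0.7213, Gold 0.6402, Green 0.3915, Silver 0.2568.
Largest remainders: Blue, Red, Gold receive the extra seats.
Green receives 10.

10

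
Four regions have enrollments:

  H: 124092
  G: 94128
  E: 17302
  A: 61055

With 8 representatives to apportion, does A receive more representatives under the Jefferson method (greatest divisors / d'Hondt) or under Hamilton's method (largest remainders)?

Jefferson: H 4, G 3, E 0, A 1.
Hamilton: H 3, G 3, E 0, A 2.
A gets 1 under Jefferson and 2 under Hamilton.

Hamilton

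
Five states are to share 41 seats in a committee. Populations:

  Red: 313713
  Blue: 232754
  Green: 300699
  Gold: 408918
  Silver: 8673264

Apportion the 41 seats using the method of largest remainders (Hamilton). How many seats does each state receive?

Red 1, Blue 1, Green 1, Gold 2, Silver 36

The standard divisor is 9929348/41 ≈ 242179.22.
Standard quotas: Red 1.2954, Blue 0.9611, Green 1.2416, Gold 1.6885, Silver 35.8134.
Lower quotas: Red 1, Blue 0, Green 1, Gold 1, Silver 35 (sum 38, leaving 3 seats).
Remainders in descending order: Blue 0.9611, Silver 0.8134, Gold 0.6885, Red 0.2954, Green 0.2416.
Largest remainders: Blue, Silver, Gold receive the extra seats.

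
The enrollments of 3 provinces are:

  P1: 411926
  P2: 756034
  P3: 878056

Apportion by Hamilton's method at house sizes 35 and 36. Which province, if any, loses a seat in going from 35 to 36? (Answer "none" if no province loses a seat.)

none

At 35 seats: P1 7, P2 13, P3 15.
At 36 seats: P1 7, P2 13, P3 16.
No province's allocation decreased.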